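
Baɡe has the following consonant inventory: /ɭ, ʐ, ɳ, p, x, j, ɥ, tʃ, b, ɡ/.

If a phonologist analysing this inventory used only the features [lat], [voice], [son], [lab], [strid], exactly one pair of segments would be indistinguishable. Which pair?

j, ɳ

/j/ (palatal glide) and /ɳ/ (retroflex nasal) are both [−lateral], [+voice], [+sonorant], [−labial], [−strident], so none of the listed features separates them. (They do differ in [nasal], [continuant] and [dorsal], which are not among the given features.) Every other pair in the inventory differs on at least one listed feature.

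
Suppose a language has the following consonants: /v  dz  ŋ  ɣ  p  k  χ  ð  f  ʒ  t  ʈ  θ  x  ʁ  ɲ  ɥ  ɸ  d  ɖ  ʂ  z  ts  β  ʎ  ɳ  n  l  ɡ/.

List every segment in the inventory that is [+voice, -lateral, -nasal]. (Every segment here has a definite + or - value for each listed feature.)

Eliminate segments failing any feature: /ŋ, ɲ, ɳ, n/ are [+nasal]; /p, k, χ, f, t, ʈ, θ, x, ɸ, ʂ, ts/ are [-voice]; /ʎ, l/ are [+lateral]. The remaining /v, dz, ɣ, ð, ʒ, ʁ, ɥ, d, ɖ, z, β, ɡ/ satisfy [+voice], [-lateral], [-nasal].

v, dz, ɣ, ð, ʒ, ʁ, ɥ, d, ɖ, z, β, ɡ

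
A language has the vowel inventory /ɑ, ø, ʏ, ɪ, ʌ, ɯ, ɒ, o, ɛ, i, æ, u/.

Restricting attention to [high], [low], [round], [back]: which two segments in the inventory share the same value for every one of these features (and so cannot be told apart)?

ɪ, i

On the given features, /ɪ/ and /i/ have an identical profile: [+high], [−low], [−round], [−back]. No other two segments in the inventory coincide on all 4 features. (They do differ in [tense], which is not among the given features.)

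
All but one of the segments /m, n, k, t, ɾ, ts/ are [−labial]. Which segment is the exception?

/m/ is the bilabial nasal, which is [+labial]; the rest — /k, t, n, ts, ɾ/ — are [−labial].

m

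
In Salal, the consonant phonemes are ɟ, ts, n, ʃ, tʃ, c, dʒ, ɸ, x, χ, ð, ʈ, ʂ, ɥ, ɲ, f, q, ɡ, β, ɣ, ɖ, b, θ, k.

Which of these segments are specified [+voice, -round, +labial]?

β, b

Eliminate segments failing any feature: /ɟ, n, dʒ, ð, ɲ, ɡ, ɣ, ɖ/ are [-labial]; /ts, ʃ, tʃ, c, ɸ, x, χ, ʈ, ʂ, f, q, θ, k/ are [-voice]; /ɥ/ is [+round]. The remaining /β, b/ satisfy [+voice], [-round], [+labial].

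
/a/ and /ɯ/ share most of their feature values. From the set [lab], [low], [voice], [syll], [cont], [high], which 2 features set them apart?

[high], [low]

/a/ (low unrounded vowel) and /ɯ/ (high back unrounded vowel) agree on [−labial], [+voice], [+syllabic], [+continuant]. They differ on [high] (/a/ [−], /ɯ/ [+]), [low] (/a/ [+], /ɯ/ [−]).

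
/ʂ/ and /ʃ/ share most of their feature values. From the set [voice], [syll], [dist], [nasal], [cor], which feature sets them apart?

The two segments share [−voice], [−syllabic], [−nasal], [+coronal]. The only feature from the list on which they differ: /ʂ/ is [−distributed] while /ʃ/ is [+distributed].

[distributed]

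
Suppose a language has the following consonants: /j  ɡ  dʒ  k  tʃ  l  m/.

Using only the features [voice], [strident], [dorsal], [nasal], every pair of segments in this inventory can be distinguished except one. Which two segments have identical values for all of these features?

ɡ, j

On the given features, /ɡ/ and /j/ have an identical profile: [+voice], [−strident], [+dorsal], [−nasal]. No other two segments in the inventory coincide on all 4 features. (They do differ in [sonorant], [continuant] and [back], which are not among the given features.)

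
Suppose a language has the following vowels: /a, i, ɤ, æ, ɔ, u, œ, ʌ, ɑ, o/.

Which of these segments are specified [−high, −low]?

ɤ, ɔ, œ, ʌ, o

First, the [−high] segments are /a, ɤ, æ, ɔ, œ, ʌ, ɑ, o/.
Within that set, [−low] leaves /ɤ, ɔ, œ, ʌ, o/.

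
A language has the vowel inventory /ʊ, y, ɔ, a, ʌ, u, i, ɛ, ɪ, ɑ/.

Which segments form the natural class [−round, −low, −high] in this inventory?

ʌ, ɛ

First, the [−round] segments are /a, ʌ, i, ɛ, ɪ, ɑ/.
Then [−low] gives /ʌ, i, ɛ, ɪ/.
Then [−high] leaves /ʌ, ɛ/.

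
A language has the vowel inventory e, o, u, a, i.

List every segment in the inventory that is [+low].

a

The feature [low] marks segments produced with the tongue body lowered. In this inventory /a/ has that property, so it is [+low]; /e, o, u, i/ are [−low].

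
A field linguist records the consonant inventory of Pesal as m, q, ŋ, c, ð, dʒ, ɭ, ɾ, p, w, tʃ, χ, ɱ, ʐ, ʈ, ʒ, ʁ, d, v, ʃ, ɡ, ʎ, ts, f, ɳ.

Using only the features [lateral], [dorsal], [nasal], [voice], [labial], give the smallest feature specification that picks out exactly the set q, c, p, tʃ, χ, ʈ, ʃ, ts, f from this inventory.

Every target segment is [-voice] and no other inventory member is, so one feature is enough.

[-voice]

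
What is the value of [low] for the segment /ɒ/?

[+low]

As the low back rounded vowel, /ɒ/ is [+low].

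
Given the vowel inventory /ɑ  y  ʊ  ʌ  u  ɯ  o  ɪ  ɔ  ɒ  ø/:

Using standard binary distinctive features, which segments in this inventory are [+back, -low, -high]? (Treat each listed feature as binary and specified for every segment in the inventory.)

ʌ, o, ɔ

Eliminate segments failing any feature: /ɑ, ɒ/ are [+low]; /y, ɪ, ø/ are [-back]; /ʊ, u, ɯ/ are [+high]. The remaining /ʌ, o, ɔ/ satisfy [+back], [-low], [-high].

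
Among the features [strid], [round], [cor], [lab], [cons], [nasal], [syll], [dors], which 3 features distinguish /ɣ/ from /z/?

[strident], [coronal], [dorsal]

The two segments share [−round], [−labial], [+consonantal], [−nasal], [−syllabic]. The only features from the list on which they differ: /ɣ/ is [−strident] while /z/ is [+strident]; /ɣ/ is [−coronal] while /z/ is [+coronal]; /ɣ/ is [+dorsal] while /z/ is [−dorsal].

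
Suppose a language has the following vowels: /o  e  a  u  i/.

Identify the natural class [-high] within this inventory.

o, e, a

The feature [high] marks segments produced with the tongue body raised. In this inventory /o, e, a/ lack that property, so they are [-high]; /u, i/ are [+high].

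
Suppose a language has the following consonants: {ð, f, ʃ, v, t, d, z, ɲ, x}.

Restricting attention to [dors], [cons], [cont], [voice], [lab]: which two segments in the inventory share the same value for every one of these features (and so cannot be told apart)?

ð, z

Both /ð/ and /z/ are [−dorsal], [+consonantal], [+continuant], [+voice], [−labial]. Since the list omits [strident] and [distributed] — which do distinguish the voiced dental fricative from the voiced alveolar fricative — this pair collapses; all other pairs remain distinct.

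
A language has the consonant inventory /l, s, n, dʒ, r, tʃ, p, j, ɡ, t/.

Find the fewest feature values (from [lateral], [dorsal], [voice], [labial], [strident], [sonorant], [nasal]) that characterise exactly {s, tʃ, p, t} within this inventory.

[−voice]

Every target segment is [−voice] and no other inventory member is, so one feature is enough.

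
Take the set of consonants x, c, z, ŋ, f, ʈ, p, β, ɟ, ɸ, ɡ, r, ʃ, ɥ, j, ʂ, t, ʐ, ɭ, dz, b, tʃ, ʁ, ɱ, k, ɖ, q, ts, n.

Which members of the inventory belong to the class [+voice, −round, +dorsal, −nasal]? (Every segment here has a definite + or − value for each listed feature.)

Eliminate segments failing any feature: /x, c, f, ʈ, p, ɸ, ʃ, ʂ, t, tʃ, k, q, ts/ are [−voice]; /z, β, r, ʐ, ɭ, dz, b, ɱ, ɖ, n/ are [−dorsal]; /ŋ/ is [+nasal]; /ɥ/ is [+round]. The remaining /ɟ, ɡ, j, ʁ/ satisfy [+voice], [−round], [+dorsal], [−nasal].

ɟ, ɡ, j, ʁ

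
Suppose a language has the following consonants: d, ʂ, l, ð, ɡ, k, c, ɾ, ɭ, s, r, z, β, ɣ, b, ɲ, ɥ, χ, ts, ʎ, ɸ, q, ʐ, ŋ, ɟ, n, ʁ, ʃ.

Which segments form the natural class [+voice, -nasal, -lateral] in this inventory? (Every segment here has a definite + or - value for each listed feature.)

Eliminate segments failing any feature: /ʂ, k, c, s, χ, ts, ɸ, q, ʃ/ are [-voice]; /l, ɭ, ʎ/ are [+lateral]; /ɲ, ŋ, n/ are [+nasal]. The remaining /d, ð, ɡ, ɾ, r, z, β, ɣ, b, ɥ, ʐ, ɟ, ʁ/ satisfy [+voice], [-nasal], [-lateral].

d, ð, ɡ, ɾ, r, z, β, ɣ, b, ɥ, ʐ, ɟ, ʁ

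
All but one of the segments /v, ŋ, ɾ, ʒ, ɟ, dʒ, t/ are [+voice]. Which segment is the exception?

Every segment except /t/ is [+voice]. /t/ (voiceless alveolar stop) is [-voice], so it is the exception.

t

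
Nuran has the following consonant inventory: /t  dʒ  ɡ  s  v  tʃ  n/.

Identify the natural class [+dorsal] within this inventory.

The feature [dorsal] marks segments articulated with the tongue body. In this inventory /ɡ/ has that property, so it is [+dorsal]; /t, dʒ, s, v, tʃ, n/ are [-dorsal].

ɡ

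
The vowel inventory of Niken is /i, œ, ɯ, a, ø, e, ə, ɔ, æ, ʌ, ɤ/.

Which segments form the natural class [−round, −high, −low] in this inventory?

e, ə, ʌ, ɤ

Eliminate segments failing any feature: /i, ɯ/ are [+high]; /œ, ø, ɔ/ are [+round]; /a, æ/ are [+low]. The remaining /e, ə, ʌ, ɤ/ satisfy [−round], [−high], [−low].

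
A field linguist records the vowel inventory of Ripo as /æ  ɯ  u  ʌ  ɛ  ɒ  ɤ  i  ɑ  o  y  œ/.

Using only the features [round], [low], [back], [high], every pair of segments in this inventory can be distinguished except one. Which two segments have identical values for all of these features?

ɤ, ʌ

/ɤ/ (mid back unrounded tense vowel) and /ʌ/ (mid back unrounded lax vowel) are both [-round], [-low], [+back], [-high], so none of the listed features separates them. (They do differ in [tense], which is not among the given features.) Every other pair in the inventory differs on at least one listed feature.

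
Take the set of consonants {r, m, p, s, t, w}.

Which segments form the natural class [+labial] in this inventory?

m, p, w

The feature [labial] marks segments articulated with one or both lips. In this inventory /m, p, w/ have that property, so they are [+labial]; /r, s, t/ are [-labial].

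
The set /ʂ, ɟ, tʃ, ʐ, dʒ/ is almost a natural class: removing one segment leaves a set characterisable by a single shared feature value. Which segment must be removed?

ɟ

The remaining segments after removing /ɟ/ share [+strident]; /ɟ/ (voiced palatal stop) is [−strident]. For every other candidate removal, the leftover set fails to share any single feature value that the removed segment lacks.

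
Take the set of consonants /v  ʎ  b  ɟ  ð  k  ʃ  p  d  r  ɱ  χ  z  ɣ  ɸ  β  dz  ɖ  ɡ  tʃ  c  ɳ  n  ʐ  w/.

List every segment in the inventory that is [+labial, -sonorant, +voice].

v, b, β

First, the [+labial] segments are /v, b, p, ɱ, ɸ, β, w/.
Intersecting with [-sonorant] gives /v, b, p, ɸ, β/.
Intersecting with [+voice] leaves /v, b, β/.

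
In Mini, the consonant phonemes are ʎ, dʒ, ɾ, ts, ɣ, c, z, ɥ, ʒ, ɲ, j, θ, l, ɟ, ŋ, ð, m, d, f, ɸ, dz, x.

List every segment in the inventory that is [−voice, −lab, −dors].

Checking each segment against [−voice], [−labial], [−dorsal]: /ts/ (voiceless alveolar affricate), /θ/ (voiceless dental fricative) satisfy every feature; every other segment in the inventory fails at least one.

ts, θ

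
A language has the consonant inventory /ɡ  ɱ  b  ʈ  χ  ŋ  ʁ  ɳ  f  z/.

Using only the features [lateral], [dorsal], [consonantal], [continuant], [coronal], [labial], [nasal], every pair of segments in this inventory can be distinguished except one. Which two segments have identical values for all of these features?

ʁ, χ

On the given features, /ʁ/ and /χ/ have an identical profile: [−lateral], [+dorsal], [+consonantal], [+continuant], [−coronal], [−labial], [−nasal]. No other two segments in the inventory coincide on all 7 features. (They do differ in [voice], which is not among the given features.)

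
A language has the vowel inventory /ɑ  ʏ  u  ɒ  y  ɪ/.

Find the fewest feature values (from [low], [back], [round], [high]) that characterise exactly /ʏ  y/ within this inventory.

[-back, +round]

The class [-back], [+round] has exactly /ʏ, y/ as its extension in this inventory. No smaller conjunction from the listed features achieves this: [+round] alone would also admit /u, ɒ/; [-back] alone would also admit /ɪ/; and checking the remaining single features turns up none with this extension.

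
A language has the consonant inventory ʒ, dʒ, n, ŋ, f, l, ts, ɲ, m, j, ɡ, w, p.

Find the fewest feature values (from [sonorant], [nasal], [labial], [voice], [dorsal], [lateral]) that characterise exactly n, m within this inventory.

Every target segment is [+nasal], [-dorsal]; each remaining inventory member fails at least one of these. Each conjunct is needed — [-dorsal] alone would also admit /ʒ, dʒ, f, l, …/; [+nasal] alone would also admit /ŋ, ɲ/ — and no other single listed feature has exactly this extension, so two is the minimum.

[+nasal, -dorsal]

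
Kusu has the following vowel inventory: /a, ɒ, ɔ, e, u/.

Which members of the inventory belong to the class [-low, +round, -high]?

ɔ

Checking each segment against [-low], [+round], [-high]: /ɔ/ (mid back rounded lax vowel) satisfies every feature; every other segment in the inventory fails at least one.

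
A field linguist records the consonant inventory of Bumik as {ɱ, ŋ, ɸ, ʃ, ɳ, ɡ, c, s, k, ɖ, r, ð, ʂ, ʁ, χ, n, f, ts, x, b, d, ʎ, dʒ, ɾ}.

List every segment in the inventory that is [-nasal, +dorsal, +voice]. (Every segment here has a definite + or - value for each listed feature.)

ɡ, ʁ, ʎ

Eliminate segments failing any feature: /ɱ, ŋ, ɳ, n/ are [+nasal]; /ɸ, ʃ, s, ɖ, r, ð, ʂ, f, ts, b, d, dʒ, ɾ/ are [-dorsal]; /c, k, χ, x/ are [-voice]. The remaining /ɡ, ʁ, ʎ/ satisfy [-nasal], [+dorsal], [+voice].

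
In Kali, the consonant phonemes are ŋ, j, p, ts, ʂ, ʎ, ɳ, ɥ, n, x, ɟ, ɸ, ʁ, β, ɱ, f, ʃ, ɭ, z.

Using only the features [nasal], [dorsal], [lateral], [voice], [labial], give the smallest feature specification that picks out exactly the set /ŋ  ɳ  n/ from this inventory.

[+nasal, −labial]

The class [+nasal], [−labial] has exactly /ŋ, ɳ, n/ as its extension in this inventory. No smaller conjunction from the listed features achieves this: [−labial] alone would also admit /j, ts, ʂ, ʎ, …/; [+nasal] alone would also admit /ɱ/; and checking the remaining single features turns up none with this extension.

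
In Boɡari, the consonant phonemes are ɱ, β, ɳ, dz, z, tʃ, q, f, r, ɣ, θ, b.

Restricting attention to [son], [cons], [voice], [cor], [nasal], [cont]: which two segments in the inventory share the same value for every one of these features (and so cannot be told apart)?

β, ɣ

On the given features, /β/ and /ɣ/ have an identical profile: [−sonorant], [+consonantal], [+voice], [−coronal], [−nasal], [+continuant]. No other two segments in the inventory coincide on all 6 features. (They do differ in [labial] and [dorsal], which are not among the given features.)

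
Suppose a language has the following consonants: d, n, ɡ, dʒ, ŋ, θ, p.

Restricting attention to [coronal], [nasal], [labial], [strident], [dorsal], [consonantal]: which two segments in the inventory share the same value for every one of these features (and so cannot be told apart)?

Both /d/ and /θ/ are [+coronal], [−nasal], [−labial], [−strident], [−dorsal], [+consonantal]. Since the list omits [voice], [continuant] and [distributed] — which do distinguish the voiced alveolar stop from the voiceless dental fricative — this pair collapses; all other pairs remain distinct.

d, θ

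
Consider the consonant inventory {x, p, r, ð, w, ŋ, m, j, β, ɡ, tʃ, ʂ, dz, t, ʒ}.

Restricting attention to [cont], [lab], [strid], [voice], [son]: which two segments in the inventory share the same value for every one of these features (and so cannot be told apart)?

j, r

Both /j/ and /r/ are [+continuant], [−labial], [−strident], [+voice], [+sonorant]. Since the list omits [dorsal] — which does distinguish the palatal glide from the alveolar trill — this pair collapses; all other pairs remain distinct.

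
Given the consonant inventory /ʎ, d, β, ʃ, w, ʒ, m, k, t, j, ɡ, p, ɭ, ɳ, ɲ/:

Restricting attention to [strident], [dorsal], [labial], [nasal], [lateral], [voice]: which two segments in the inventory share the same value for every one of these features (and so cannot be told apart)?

ɡ, j

/ɡ/ (voiced velar stop) and /j/ (palatal glide) are both [-strident], [+dorsal], [-labial], [-nasal], [-lateral], [+voice], so none of the listed features separates them. (They do differ in [sonorant], [continuant] and [back], which are not among the given features.) Every other pair in the inventory differs on at least one listed feature.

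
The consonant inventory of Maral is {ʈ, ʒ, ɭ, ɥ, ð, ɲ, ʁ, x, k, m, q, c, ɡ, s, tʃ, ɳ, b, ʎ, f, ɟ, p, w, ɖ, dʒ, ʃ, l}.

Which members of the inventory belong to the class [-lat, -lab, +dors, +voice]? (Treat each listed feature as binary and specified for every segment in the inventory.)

ɲ, ʁ, ɡ, ɟ

Eliminate segments failing any feature: /ʈ, ʒ, ð, s, tʃ, ɳ, ɖ, dʒ, ʃ/ are [-dorsal]; /ɭ, ʎ, l/ are [+lateral]; /ɥ, m, b, f, p, w/ are [+labial]; /x, k, q, c/ are [-voice]. The remaining /ɲ, ʁ, ɡ, ɟ/ satisfy [-lateral], [-labial], [+dorsal], [+voice].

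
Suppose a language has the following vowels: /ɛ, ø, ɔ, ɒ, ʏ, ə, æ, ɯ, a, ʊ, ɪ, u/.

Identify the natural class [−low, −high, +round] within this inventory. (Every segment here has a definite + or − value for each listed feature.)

Eliminate segments failing any feature: /ɛ, ə/ are [−round]; /ɒ, æ, a/ are [+low]; /ʏ, ɯ, ʊ, ɪ, u/ are [+high]. The remaining /ø, ɔ/ satisfy [−low], [−high], [+round].

ø, ɔ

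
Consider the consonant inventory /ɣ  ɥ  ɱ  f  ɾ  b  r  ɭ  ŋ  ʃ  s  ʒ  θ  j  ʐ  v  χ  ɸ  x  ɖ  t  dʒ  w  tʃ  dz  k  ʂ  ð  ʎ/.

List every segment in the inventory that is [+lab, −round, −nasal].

f, b, v, ɸ

Eliminate segments failing any feature: /ɣ, ɾ, r, ɭ, ŋ, ʃ, s, ʒ, θ, j, ʐ, χ, x, ɖ, t, dʒ, tʃ, dz, k, ʂ, ð, ʎ/ are [−labial]; /ɥ, w/ are [+round]; /ɱ/ is [+nasal]. The remaining /f, b, v, ɸ/ satisfy [+labial], [−round], [−nasal].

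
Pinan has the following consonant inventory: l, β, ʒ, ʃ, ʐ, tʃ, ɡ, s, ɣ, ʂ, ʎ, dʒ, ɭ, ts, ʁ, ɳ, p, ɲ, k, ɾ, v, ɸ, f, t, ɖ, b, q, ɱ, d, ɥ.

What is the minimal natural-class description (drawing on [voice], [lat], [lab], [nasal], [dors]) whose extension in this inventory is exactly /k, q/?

The class [-voice], [+dorsal] has exactly /k, q/ as its extension in this inventory. No smaller conjunction from the listed features achieves this: [+dorsal] alone would also admit /ɡ, ɣ, ʎ, ʁ, …/; [-voice] alone would also admit /ʃ, tʃ, s, ʂ, …/; and checking the remaining single features turns up none with this extension.

[-voice, +dors]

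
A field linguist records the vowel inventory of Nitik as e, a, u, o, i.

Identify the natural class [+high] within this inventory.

The feature [high] marks segments produced with the tongue body raised. In this inventory /u, i/ have that property, so they are [+high]; /e, a, o/ are [−high].

u, i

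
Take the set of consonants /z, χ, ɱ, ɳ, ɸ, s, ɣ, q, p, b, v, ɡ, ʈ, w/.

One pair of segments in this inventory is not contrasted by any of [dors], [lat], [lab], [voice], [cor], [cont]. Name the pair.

b, ɱ

/b/ (voiced bilabial stop) and /ɱ/ (labiodental nasal) are both [-dorsal], [-lateral], [+labial], [+voice], [-coronal], [-continuant], so none of the listed features separates them. (They do differ in [sonorant] and [nasal], which are not among the given features.) Every other pair in the inventory differs on at least one listed feature.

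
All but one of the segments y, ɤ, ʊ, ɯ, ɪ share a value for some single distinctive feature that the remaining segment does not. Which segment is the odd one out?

ɤ

[high] groups all but one: /ɯ, ʊ, ɪ, y/ share [+high] while /ɤ/ (mid back unrounded tense vowel) alone is [−high]. Removing any other segment would not leave a single-feature class that excludes it.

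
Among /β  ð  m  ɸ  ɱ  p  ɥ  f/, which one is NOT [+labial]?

ð

/ð/ is the voiced dental fricative, which is [-labial]; the rest — /ɥ, f, p, β, ɱ, ɸ, m/ — are [+labial].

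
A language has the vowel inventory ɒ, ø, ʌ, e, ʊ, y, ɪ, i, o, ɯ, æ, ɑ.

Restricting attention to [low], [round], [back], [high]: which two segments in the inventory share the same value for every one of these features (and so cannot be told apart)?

On the given features, /ɪ/ and /i/ have an identical profile: [-low], [-round], [-back], [+high]. No other two segments in the inventory coincide on all 4 features. (They do differ in [tense], which is not among the given features.)

ɪ, i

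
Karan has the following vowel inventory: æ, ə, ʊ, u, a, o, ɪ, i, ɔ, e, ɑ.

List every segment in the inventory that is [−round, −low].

Eliminate segments failing any feature: /æ, a, ɑ/ are [+low]; /ʊ, u, o, ɔ/ are [+round]. The remaining /ə, ɪ, i, e/ satisfy [−round], [−low].

ə, ɪ, i, e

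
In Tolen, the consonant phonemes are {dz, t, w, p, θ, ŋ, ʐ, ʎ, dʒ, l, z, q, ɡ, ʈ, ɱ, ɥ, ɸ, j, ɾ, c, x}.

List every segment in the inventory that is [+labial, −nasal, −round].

p, ɸ

Among the inventory, the [+labial] segments are /w, p, ɱ, ɥ, ɸ/.
Then [−nasal] gives /w, p, ɥ, ɸ/.
Among these, [−round] leaves /p, ɸ/.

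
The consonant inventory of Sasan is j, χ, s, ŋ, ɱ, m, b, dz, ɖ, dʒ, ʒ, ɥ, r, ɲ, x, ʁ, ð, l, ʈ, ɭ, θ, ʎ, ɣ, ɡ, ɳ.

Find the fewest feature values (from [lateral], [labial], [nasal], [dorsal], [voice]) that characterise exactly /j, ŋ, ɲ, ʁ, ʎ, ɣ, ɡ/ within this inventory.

The class [+voice], [−labial], [+dorsal] has exactly /j, ŋ, ɲ, ʁ, ʎ, ɣ, ɡ/ as its extension in this inventory. No smaller conjunction from the listed features achieves this: [−labial, +dorsal] alone would also admit /χ, x/; [+voice, +dorsal] alone would also admit /ɥ/; [+voice, −labial] alone would also admit /dz, ɖ, dʒ, ʒ, …/; and checking the remaining two-feature bundles turns up none with this extension.

[+voice, −labial, +dorsal]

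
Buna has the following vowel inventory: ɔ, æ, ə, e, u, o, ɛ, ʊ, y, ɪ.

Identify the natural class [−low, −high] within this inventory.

The [−low] segments are /ɔ, ə, e, u, o, ɛ, ʊ, y, ɪ/.
Among these, [−high] leaves /ɔ, ə, e, o, ɛ/.

ɔ, ə, e, o, ɛ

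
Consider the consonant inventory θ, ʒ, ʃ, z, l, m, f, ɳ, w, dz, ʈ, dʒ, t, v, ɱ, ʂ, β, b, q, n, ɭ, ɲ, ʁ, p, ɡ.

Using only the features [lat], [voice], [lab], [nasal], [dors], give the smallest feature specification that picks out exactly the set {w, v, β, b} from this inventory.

The class [+voice], [−nasal], [+labial] has exactly /w, v, β, b/ as its extension in this inventory. No smaller conjunction from the listed features achieves this: [−nasal, +labial] alone would also admit /f, p/; [+voice, +labial] alone would also admit /m, ɱ/; [+voice, −nasal] alone would also admit /ʒ, z, l, dz, …/; and checking the remaining two-feature bundles turns up none with this extension.

[+voice, −nasal, +lab]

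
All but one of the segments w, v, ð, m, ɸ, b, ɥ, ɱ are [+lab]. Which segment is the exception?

/w, ɱ, m, ɸ, v, b, ɥ/ are all [+labial]; /ð/ (voiced dental fricative) is [−labial].

ð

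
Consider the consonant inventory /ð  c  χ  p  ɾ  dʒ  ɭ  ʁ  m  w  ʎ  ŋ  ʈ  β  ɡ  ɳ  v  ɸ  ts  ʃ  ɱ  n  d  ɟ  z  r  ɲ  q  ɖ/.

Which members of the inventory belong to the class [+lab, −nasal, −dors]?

Eliminate segments failing any feature: /ð, c, χ, ɾ, dʒ, ɭ, ʁ, ʎ, ŋ, ʈ, ɡ, ɳ, ts, ʃ, n, d, ɟ, z, r, ɲ, q, ɖ/ are [−labial]; /m, ɱ/ are [+nasal]; /w/ is [+dorsal]. The remaining /p, β, v, ɸ/ satisfy [+labial], [−nasal], [−dorsal].

p, β, v, ɸ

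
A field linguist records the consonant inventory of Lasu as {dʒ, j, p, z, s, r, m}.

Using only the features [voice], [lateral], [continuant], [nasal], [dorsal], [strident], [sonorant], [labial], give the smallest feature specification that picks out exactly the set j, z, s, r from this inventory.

/j, z, s, r/ are exactly the [+continuant] segments in the inventory, so a single feature suffices.

[+continuant]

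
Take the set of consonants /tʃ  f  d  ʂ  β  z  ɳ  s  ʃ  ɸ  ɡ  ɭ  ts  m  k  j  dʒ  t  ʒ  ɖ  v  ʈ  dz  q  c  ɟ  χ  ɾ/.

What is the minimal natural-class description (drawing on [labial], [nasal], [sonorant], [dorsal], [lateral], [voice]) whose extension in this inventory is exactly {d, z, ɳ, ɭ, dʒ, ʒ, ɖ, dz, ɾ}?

Every target segment is [+voice], [−labial], [−dorsal]; each remaining inventory member fails at least one of these. Each conjunct is needed — [−labial, −dorsal] alone would also admit /tʃ, ʂ, s, ʃ, …/; [+voice, −dorsal] alone would also admit /β, m, v/; [+voice, −labial] alone would also admit /ɡ, j, ɟ/ — and no other combination of two listed features has exactly this extension, so three is the minimum.

[+voice, −labial, −dorsal]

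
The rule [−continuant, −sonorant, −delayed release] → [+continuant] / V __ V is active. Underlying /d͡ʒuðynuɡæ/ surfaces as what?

Only /ɡ/ occurs between two vowels (/u/ __ /æ/) and matches the structural description. It is a voiced velar stop, so [−continuant, −sonorant, −delayed release] holds; changing it to [+continuant] with all other features held fixed yields /ɣ/ (voiced velar fricative). No other segment meets both the structural description and the environment, so the output is [d͡ʒuðynuɣæ].

[d͡ʒuðynuɣæ]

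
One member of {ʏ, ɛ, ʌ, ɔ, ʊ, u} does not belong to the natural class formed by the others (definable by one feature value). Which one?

u

[tense] groups all but one: /ʏ, ʊ, ɛ, ʌ, ɔ/ share [−tense] while /u/ (high back rounded tense vowel) alone is [+tense]. Removing any other segment would not leave a single-feature class that excludes it.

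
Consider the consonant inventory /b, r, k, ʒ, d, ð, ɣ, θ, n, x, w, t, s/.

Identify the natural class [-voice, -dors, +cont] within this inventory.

θ, s

Eliminate segments failing any feature: /b, r, ʒ, d, ð, ɣ, n, w/ are [+voice]; /k, x/ are [+dorsal]; /t/ is [-continuant]. The remaining /θ, s/ satisfy [-voice], [-dorsal], [+continuant].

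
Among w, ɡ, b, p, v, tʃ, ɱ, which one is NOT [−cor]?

tʃ

Every segment except /tʃ/ is [−coronal]. /tʃ/ (voiceless postalveolar affricate) is [+coronal], so it is the exception.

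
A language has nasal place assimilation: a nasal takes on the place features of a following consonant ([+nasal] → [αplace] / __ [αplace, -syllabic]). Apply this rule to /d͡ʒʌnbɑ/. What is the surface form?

/n/ sits before the [+labial] consonant /b/, so it takes on [+labial] and surfaces as /m/. The rest of the form is unaffected: [d͡ʒʌmbɑ].

[d͡ʒʌmbɑ]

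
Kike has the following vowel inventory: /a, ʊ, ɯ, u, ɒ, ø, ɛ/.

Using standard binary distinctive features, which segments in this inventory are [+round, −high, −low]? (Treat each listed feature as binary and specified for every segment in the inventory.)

ø

Checking each segment against [+round], [−high], [−low]: /ø/ (mid front rounded tense vowel) satisfies every feature; every other segment in the inventory fails at least one.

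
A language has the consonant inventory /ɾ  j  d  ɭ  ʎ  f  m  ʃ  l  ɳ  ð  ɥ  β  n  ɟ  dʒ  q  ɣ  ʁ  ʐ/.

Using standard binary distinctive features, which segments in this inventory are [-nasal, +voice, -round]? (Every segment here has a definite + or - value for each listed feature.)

ɾ, j, d, ɭ, ʎ, l, ð, β, ɟ, dʒ, ɣ, ʁ, ʐ

First, the [-nasal] segments are /ɾ, j, d, ɭ, ʎ, f, ʃ, l, ð, ɥ, β, ɟ, dʒ, q, ɣ, ʁ, ʐ/.
Among these, [+voice] gives /ɾ, j, d, ɭ, ʎ, l, ð, ɥ, β, ɟ, dʒ, ɣ, ʁ, ʐ/.
Of those, [-round] leaves /ɾ, j, d, ɭ, ʎ, l, ð, β, ɟ, dʒ, ɣ, ʁ, ʐ/.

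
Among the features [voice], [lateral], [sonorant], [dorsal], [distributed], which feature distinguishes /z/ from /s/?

/z/ (voiced alveolar fricative) and /s/ (voiceless alveolar fricative) agree on [-lateral], [-sonorant], [-dorsal], [-distributed]. They differ on [voice] (/z/ [+], /s/ [-]).

[voice]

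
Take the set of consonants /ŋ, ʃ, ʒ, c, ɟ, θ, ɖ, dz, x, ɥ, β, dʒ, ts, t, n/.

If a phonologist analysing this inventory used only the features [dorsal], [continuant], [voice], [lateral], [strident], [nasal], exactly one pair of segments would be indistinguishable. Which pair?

dʒ, dz

/dʒ/ (voiced postalveolar affricate) and /dz/ (voiced alveolar affricate) are both [-dorsal], [-continuant], [+voice], [-lateral], [+strident], [-nasal], so none of the listed features separates them. (They do differ in [anterior] and [distributed], which are not among the given features.) Every other pair in the inventory differs on at least one listed feature.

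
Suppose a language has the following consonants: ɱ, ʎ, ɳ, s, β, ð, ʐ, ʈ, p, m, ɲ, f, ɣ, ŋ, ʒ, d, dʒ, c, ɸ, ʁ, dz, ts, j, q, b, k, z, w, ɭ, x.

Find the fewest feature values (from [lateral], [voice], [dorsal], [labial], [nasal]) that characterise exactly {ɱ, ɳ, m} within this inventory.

/ɱ, ɳ, m/ are all [+nasal], [−dorsal], and no other segment in the inventory matches both values. Dropping any one of them over-generates: [−dorsal] alone would also admit /s, β, ð, ʐ, …/; [+nasal] alone would also admit /ɲ, ŋ/. No other single listed feature picks out exactly this set either, so fewer than two features will not do.

[+nasal, −dorsal]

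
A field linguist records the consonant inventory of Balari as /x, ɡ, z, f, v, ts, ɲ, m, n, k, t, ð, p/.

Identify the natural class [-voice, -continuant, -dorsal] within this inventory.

First, the [-voice] segments are /x, f, ts, k, t, p/.
Of those, [-continuant] gives /ts, k, t, p/.
Among these, [-dorsal] leaves /ts, t, p/.

ts, t, p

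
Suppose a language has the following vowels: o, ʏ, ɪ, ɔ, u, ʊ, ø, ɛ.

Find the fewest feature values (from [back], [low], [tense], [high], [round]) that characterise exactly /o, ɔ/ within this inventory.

/o, ɔ/ are all [−high], [+back], and no other segment in the inventory matches both values. Dropping any one of them over-generates: [+back] alone would also admit /u, ʊ/; [−high] alone would also admit /ø, ɛ/. No other single listed feature picks out exactly this set either, so fewer than two features will not do.

[−high, +back]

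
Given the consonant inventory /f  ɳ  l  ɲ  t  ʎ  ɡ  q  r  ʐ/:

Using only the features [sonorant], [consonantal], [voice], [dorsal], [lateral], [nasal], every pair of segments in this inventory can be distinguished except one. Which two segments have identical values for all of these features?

/t/ (voiceless alveolar stop) and /f/ (voiceless labiodental fricative) are both [-sonorant], [+consonantal], [-voice], [-dorsal], [-lateral], [-nasal], so none of the listed features separates them. (They do differ in [continuant], [labial] and [coronal], which are not among the given features.) Every other pair in the inventory differs on at least one listed feature.

t, f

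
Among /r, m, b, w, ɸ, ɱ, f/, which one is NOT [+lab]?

r

/m, b, ɸ, w, f, ɱ/ are all [+labial]; /r/ (alveolar trill) is [−labial].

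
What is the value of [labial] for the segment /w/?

[+labial]

As the labial-velar glide, /w/ is [+labial].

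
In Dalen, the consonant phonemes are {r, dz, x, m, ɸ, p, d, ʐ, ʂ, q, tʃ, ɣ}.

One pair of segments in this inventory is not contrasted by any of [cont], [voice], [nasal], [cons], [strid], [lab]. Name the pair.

Both /r/ and /ɣ/ are [+continuant], [+voice], [−nasal], [+consonantal], [−strident], [−labial]. Since the list omits [sonorant], [coronal] and [dorsal] — which do distinguish the alveolar trill from the voiced velar fricative — this pair collapses; all other pairs remain distinct.

r, ɣ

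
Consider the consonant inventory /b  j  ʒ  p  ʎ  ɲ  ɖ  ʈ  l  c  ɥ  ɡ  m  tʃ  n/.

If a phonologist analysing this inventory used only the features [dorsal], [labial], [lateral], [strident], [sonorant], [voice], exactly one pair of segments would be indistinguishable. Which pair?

/ɲ/ (palatal nasal) and /j/ (palatal glide) are both [+dorsal], [−labial], [−lateral], [−strident], [+sonorant], [+voice], so none of the listed features separates them. (They do differ in [nasal] and [continuant], which are not among the given features.) Every other pair in the inventory differs on at least one listed feature.

ɲ, j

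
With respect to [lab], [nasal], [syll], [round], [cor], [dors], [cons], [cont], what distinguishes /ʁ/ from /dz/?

/ʁ/ (voiced uvular fricative) and /dz/ (voiced alveolar affricate) agree on [-labial], [-nasal], [-syllabic], [-round], [+consonantal]. They differ on [continuant] (/ʁ/ [+], /dz/ [-]), [coronal] (/ʁ/ [-], /dz/ [+]), [dorsal] (/ʁ/ [+], /dz/ [-]).

[continuant], [coronal], [dorsal]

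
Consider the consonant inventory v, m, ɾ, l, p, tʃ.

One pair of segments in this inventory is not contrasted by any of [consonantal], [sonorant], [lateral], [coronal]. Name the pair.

On the given features, /p/ and /v/ have an identical profile: [+consonantal], [-sonorant], [-lateral], [-coronal]. No other two segments in the inventory coincide on all 4 features. (They do differ in [voice] and [continuant], which are not among the given features.)

p, v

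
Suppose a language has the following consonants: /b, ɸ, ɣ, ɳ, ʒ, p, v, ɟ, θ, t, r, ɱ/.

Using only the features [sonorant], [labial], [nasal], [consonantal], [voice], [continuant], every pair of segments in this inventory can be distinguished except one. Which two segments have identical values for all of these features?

On the given features, /ʒ/ and /ɣ/ have an identical profile: [-sonorant], [-labial], [-nasal], [+consonantal], [+voice], [+continuant]. No other two segments in the inventory coincide on all 6 features. (They do differ in [strident], [coronal] and [dorsal], which are not among the given features.)

ʒ, ɣ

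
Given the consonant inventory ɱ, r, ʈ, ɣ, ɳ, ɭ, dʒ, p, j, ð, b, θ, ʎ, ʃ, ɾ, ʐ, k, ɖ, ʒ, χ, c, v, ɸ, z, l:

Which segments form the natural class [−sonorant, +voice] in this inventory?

ɣ, dʒ, ð, b, ʐ, ɖ, ʒ, v, z

Checking each segment against [−sonorant], [+voice]: /ɣ/ (voiced velar fricative), /dʒ/ (voiced postalveolar affricate), /ð/ (voiced dental fricative), /b/ (voiced bilabial stop), /ʐ/ (voiced retroflex fricative), /ɖ/ (voiced retroflex stop), among others, satisfy every feature; every other segment in the inventory fails at least one.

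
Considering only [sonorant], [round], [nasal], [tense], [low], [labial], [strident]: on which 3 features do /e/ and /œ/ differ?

/e/ is the mid front unrounded tense vowel and /œ/ is the mid front rounded lax vowel. Both are [+sonorant], [−nasal], [−low], [−strident]. /e/ is [−labial] while /œ/ is [+labial]; /e/ is [−round] while /œ/ is [+round]; /e/ is [+tense] while /œ/ is [−tense], so the distinguishing features are [labial], [round], [tense].

[labial], [round], [tense]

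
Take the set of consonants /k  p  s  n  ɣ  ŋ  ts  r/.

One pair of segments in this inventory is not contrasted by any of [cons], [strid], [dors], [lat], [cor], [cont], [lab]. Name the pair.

On the given features, /ŋ/ and /k/ have an identical profile: [+consonantal], [−strident], [+dorsal], [−lateral], [−coronal], [−continuant], [−labial]. No other two segments in the inventory coincide on all 7 features. (They do differ in [sonorant], [voice] and [nasal], which are not among the given features.)

ŋ, k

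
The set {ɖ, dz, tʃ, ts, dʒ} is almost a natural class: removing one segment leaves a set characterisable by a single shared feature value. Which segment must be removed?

/dz, dʒ, ts, tʃ/ are all [+delayed release], but /ɖ/ (voiced retroflex stop) is [−delayed release]. No other single segment can be removed to leave a set sharing one feature value that the removed segment lacks, so /ɖ/ is the odd one out.

ɖ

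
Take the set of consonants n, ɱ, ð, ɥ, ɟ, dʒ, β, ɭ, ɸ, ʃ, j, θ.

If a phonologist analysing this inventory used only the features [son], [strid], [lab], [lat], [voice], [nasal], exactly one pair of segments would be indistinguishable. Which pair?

Both /ð/ and /ɟ/ are [-sonorant], [-strident], [-labial], [-lateral], [+voice], [-nasal]. Since the list omits [continuant] and [dorsal] — which do distinguish the voiced dental fricative from the voiced palatal stop — this pair collapses; all other pairs remain distinct.

ð, ɟ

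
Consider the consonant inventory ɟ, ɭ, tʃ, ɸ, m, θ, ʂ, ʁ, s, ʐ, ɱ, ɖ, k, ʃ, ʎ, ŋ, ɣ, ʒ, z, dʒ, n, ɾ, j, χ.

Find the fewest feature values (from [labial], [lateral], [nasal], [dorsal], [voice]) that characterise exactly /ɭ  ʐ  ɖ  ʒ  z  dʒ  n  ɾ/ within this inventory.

[+voice, -labial, -dorsal]

Every target segment is [+voice], [-labial], [-dorsal]; each remaining inventory member fails at least one of these. Each conjunct is needed — [-labial, -dorsal] alone would also admit /tʃ, θ, ʂ, s, …/; [+voice, -dorsal] alone would also admit /m, ɱ/; [+voice, -labial] alone would also admit /ɟ, ʁ, ʎ, ŋ, …/ — and no other combination of two listed features has exactly this extension, so three is the minimum.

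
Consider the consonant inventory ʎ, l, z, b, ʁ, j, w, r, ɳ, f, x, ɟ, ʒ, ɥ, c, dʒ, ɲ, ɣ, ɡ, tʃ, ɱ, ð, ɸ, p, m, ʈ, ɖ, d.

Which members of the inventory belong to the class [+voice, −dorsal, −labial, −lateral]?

z, r, ɳ, ʒ, dʒ, ð, ɖ, d

Eliminate segments failing any feature: /ʎ, ʁ, j, w, ɟ, ɥ, ɲ, ɣ, ɡ/ are [+dorsal]; /l/ is [+lateral]; /b, ɱ, m/ are [+labial]; /f, x, c, tʃ, ɸ, p, ʈ/ are [−voice]. The remaining /z, r, ɳ, ʒ, dʒ, ð, ɖ, d/ satisfy [+voice], [−dorsal], [−labial], [−lateral].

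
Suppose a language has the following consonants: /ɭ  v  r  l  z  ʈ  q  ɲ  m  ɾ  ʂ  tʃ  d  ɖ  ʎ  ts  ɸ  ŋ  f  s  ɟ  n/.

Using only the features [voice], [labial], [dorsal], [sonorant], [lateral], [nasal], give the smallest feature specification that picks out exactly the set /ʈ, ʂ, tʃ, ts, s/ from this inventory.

[−voice, −labial, −dorsal]

Every target segment is [−voice], [−labial], [−dorsal]; each remaining inventory member fails at least one of these. Each conjunct is needed — [−labial, −dorsal] alone would also admit /ɭ, r, l, z, …/; [−voice, −dorsal] alone would also admit /ɸ, f/; [−voice, −labial] alone would also admit /q/ — and no other combination of two listed features has exactly this extension, so three is the minimum.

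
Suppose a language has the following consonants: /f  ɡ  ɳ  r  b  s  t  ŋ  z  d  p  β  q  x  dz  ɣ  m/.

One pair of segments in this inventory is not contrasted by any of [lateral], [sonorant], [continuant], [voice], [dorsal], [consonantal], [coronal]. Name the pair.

/dz/ (voiced alveolar affricate) and /d/ (voiced alveolar stop) are both [-lateral], [-sonorant], [-continuant], [+voice], [-dorsal], [+consonantal], [+coronal], so none of the listed features separates them. (They do differ in [strident] and [delayed release], which are not among the given features.) Every other pair in the inventory differs on at least one listed feature.

dz, d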